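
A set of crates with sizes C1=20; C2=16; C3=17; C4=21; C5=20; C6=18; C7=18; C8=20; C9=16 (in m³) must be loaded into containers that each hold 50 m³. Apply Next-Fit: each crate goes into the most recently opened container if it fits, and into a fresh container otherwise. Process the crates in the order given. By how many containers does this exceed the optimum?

Next-Fit: [20,16] [17,21] [20,18] [18,20] [16] → 5 containers.
Total size 166 m³; any packing needs at least ⌈166/50⌉ = 4 containers.
An optimal packing achieves that bound: [21,20] [20,20] [18,18] [17,16,16] → 4 containers.
Excess: 5 − 4 = 1.

1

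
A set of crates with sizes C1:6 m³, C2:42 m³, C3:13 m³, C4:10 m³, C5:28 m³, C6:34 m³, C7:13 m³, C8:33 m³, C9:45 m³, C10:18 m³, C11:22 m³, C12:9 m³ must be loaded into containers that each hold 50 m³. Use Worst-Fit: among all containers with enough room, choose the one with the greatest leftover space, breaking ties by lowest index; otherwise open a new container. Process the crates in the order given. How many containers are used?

7

container 1: place C1 (6 m³), 44 m³ left
container 1: place C2 (42 m³), 2 m³ left
container 2: place C3 (13 m³), 37 m³ left
container 2: place C4 (10 m³), 27 m³ left
container 3: place C5 (28 m³), 22 m³ left
container 4: place C6 (34 m³), 16 m³ left
container 2: place C7 (13 m³), 14 m³ left
container 5: place C8 (33 m³), 17 m³ left
container 6: place C9 (45 m³), 5 m³ left
container 3: place C10 (18 m³), 4 m³ left
container 7: place C11 (22 m³), 28 m³ left
container 7: place C12 (9 m³), 19 m³ left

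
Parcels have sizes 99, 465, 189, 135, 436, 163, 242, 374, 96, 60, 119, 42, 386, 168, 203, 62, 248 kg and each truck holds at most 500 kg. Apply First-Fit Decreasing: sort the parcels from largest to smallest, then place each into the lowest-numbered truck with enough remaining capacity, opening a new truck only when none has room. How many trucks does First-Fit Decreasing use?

8

Sorted descending: 465, 436, 386, 374, 248, 242, 203, 189, 168, 163, 135, 119, 99, 96, 62, 60, 42.
465 kg → truck 1 (remaining 35 kg)
436 kg → truck 2 (remaining 64 kg)
386 kg → truck 3 (remaining 114 kg)
374 kg → truck 4 (remaining 126 kg)
248 kg → truck 5 (remaining 252 kg)
242 kg → truck 5 (remaining 10 kg)
203 kg → truck 6 (remaining 297 kg)
189 kg → truck 6 (remaining 108 kg)
168 kg → truck 7 (remaining 332 kg)
163 kg → truck 7 (remaining 169 kg)
135 kg → truck 7 (remaining 34 kg)
119 kg → truck 4 (remaining 7 kg)
99 kg → truck 3 (remaining 15 kg)
96 kg → truck 6 (remaining 12 kg)
62 kg → truck 2 (remaining 2 kg)
60 kg → truck 8 (remaining 440 kg)
42 kg → truck 8 (remaining 398 kg)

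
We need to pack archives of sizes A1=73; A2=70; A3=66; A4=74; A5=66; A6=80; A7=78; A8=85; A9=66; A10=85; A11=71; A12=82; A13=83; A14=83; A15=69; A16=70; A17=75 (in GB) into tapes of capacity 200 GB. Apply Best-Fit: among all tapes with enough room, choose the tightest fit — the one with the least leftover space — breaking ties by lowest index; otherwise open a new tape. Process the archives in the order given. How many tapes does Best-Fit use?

9 tapes

A1 (73 GB) → tape 1 (remaining 127 GB)
A2 (70 GB) → tape 1 (remaining 57 GB)
A3 (66 GB) → tape 2 (remaining 134 GB)
A4 (74 GB) → tape 2 (remaining 60 GB)
A5 (66 GB) → tape 3 (remaining 134 GB)
A6 (80 GB) → tape 3 (remaining 54 GB)
A7 (78 GB) → tape 4 (remaining 122 GB)
A8 (85 GB) → tape 4 (remaining 37 GB)
A9 (66 GB) → tape 5 (remaining 134 GB)
A10 (85 GB) → tape 5 (remaining 49 GB)
A11 (71 GB) → tape 6 (remaining 129 GB)
A12 (82 GB) → tape 6 (remaining 47 GB)
A13 (83 GB) → tape 7 (remaining 117 GB)
A14 (83 GB) → tape 7 (remaining 34 GB)
A15 (69 GB) → tape 8 (remaining 131 GB)
A16 (70 GB) → tape 8 (remaining 61 GB)
A17 (75 GB) → tape 9 (remaining 125 GB)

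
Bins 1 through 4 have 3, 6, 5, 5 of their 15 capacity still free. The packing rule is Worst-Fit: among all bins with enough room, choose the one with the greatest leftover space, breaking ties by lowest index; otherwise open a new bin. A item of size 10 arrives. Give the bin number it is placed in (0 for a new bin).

No bin has ≥ 10 free, so a new bin is opened.

0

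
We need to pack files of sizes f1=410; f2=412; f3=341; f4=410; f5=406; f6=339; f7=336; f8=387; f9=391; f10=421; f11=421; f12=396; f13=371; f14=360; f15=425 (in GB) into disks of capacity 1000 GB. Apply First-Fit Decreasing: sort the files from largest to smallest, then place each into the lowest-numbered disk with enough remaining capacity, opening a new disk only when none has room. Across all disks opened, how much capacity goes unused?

2174

Sorted descending: 425, 421, 421, 412, 410, 410, 406, 396, 391, 387, 371, 360, 341, 339, 336.
disk 1: place 425 GB, 575 GB left
disk 1: place 421 GB, 154 GB left
disk 2: place 421 GB, 579 GB left
disk 2: place 412 GB, 167 GB left
disk 3: place 410 GB, 590 GB left
disk 3: place 410 GB, 180 GB left
disk 4: place 406 GB, 594 GB left
disk 4: place 396 GB, 198 GB left
disk 5: place 391 GB, 609 GB left
disk 5: place 387 GB, 222 GB left
disk 6: place 371 GB, 629 GB left
disk 6: place 360 GB, 269 GB left
disk 7: place 341 GB, 659 GB left
disk 7: place 339 GB, 320 GB left
disk 8: place 336 GB, 664 GB left
8 disks × 1000 GB = 8000 GB; used 5826 GB; unused 2174 GB.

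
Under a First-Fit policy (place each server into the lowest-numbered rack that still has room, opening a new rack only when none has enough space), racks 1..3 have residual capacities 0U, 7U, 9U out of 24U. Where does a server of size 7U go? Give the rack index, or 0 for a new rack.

Racks with room: rack 2 (7U), rack 3 (9U).
The first with room is rack 2.

2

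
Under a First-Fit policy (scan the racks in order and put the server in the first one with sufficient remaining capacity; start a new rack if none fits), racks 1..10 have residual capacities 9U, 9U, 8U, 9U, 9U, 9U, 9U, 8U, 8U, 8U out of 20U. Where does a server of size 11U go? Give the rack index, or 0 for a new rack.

0

No rack has ≥ 11U free, so a new rack is opened.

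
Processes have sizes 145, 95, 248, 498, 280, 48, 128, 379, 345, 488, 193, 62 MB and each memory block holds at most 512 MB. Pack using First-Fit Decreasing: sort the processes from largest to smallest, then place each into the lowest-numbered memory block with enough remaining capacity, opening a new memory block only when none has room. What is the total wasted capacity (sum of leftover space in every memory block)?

Sorted descending: 498, 488, 379, 345, 280, 248, 193, 145, 128, 95, 62, 48.
memory block 1: place 498 MB, 14 MB left
memory block 2: place 488 MB, 24 MB left
memory block 3: place 379 MB, 133 MB left
memory block 4: place 345 MB, 167 MB left
memory block 5: place 280 MB, 232 MB left
memory block 6: place 248 MB, 264 MB left
memory block 5: place 193 MB, 39 MB left
memory block 4: place 145 MB, 22 MB left
memory block 3: place 128 MB, 5 MB left
memory block 6: place 95 MB, 169 MB left
memory block 6: place 62 MB, 107 MB left
memory block 6: place 48 MB, 59 MB left
6 memory blocks × 512 MB = 3072 MB; used 2909 MB; unused 163 MB.

163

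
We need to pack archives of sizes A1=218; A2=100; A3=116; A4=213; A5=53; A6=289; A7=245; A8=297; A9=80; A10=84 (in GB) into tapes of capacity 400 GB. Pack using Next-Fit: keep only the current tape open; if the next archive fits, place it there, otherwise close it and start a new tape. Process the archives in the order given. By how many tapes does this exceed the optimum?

1

Next-Fit: [218,100] [116,213,53] [289] [245] [297,80] [84] → 6 tapes.
Total size 1695 GB; any packing needs at least ⌈1695/400⌉ = 5 tapes.
An optimal packing achieves that bound: [297,100] [289,84] [245,116] [218,80,53] [213] → 5 tapes.
Excess: 6 − 5 = 1.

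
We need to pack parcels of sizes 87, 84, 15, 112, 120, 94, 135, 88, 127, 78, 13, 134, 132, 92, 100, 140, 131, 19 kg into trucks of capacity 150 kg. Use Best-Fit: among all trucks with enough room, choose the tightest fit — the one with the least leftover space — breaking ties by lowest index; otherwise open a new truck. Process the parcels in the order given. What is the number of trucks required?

15 trucks

87 kg → truck 1 (remaining 63 kg)
84 kg → truck 2 (remaining 66 kg)
15 kg → truck 1 (remaining 48 kg)
112 kg → truck 3 (remaining 38 kg)
120 kg → truck 4 (remaining 30 kg)
94 kg → truck 5 (remaining 56 kg)
135 kg → truck 6 (remaining 15 kg)
88 kg → truck 7 (remaining 62 kg)
127 kg → truck 8 (remaining 23 kg)
78 kg → truck 9 (remaining 72 kg)
13 kg → truck 6 (remaining 2 kg)
134 kg → truck 10 (remaining 16 kg)
132 kg → truck 11 (remaining 18 kg)
92 kg → truck 12 (remaining 58 kg)
100 kg → truck 13 (remaining 50 kg)
140 kg → truck 14 (remaining 10 kg)
131 kg → truck 15 (remaining 19 kg)
19 kg → truck 15 (remaining 0 kg)
Final trucks: [87,15] [84] [112] [120] [94] [135,13] [88] [127] [78] [134] [132] [92] [100] [140] [131,19].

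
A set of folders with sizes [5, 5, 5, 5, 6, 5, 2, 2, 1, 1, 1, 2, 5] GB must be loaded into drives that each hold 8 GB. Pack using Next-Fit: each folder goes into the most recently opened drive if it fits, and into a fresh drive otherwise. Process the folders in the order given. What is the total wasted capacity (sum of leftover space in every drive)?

5 GB → drive 1 (remaining 3 GB)
5 GB → drive 2 (remaining 3 GB)
5 GB → drive 3 (remaining 3 GB)
5 GB → drive 4 (remaining 3 GB)
6 GB → drive 5 (remaining 2 GB)
5 GB → drive 6 (remaining 3 GB)
2 GB → drive 6 (remaining 1 GB)
2 GB → drive 7 (remaining 6 GB)
1 GB → drive 7 (remaining 5 GB)
1 GB → drive 7 (remaining 4 GB)
1 GB → drive 7 (remaining 3 GB)
2 GB → drive 7 (remaining 1 GB)
5 GB → drive 8 (remaining 3 GB)
8 drives × 8 GB = 64 GB; used 45 GB; unused 19 GB.

19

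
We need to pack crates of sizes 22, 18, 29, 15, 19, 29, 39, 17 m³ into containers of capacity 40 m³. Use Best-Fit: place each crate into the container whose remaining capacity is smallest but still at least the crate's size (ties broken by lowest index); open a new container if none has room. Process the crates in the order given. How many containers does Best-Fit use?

6

22 m³ → container 1 (remaining 18 m³)
18 m³ → container 1 (remaining 0 m³)
29 m³ → container 2 (remaining 11 m³)
15 m³ → container 3 (remaining 25 m³)
19 m³ → container 3 (remaining 6 m³)
29 m³ → container 4 (remaining 11 m³)
39 m³ → container 5 (remaining 1 m³)
17 m³ → container 6 (remaining 23 m³)
Final containers: [22,18] [29] [15,19] [29] [39] [17].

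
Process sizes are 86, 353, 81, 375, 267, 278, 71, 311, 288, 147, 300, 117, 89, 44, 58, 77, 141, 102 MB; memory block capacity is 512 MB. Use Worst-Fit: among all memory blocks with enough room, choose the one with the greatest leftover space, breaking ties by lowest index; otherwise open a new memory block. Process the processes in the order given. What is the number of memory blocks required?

86 MB → memory block 1 (remaining 426 MB)
353 MB → memory block 1 (remaining 73 MB)
81 MB → memory block 2 (remaining 431 MB)
375 MB → memory block 2 (remaining 56 MB)
267 MB → memory block 3 (remaining 245 MB)
278 MB → memory block 4 (remaining 234 MB)
71 MB → memory block 3 (remaining 174 MB)
311 MB → memory block 5 (remaining 201 MB)
288 MB → memory block 6 (remaining 224 MB)
147 MB → memory block 4 (remaining 87 MB)
300 MB → memory block 7 (remaining 212 MB)
117 MB → memory block 6 (remaining 107 MB)
89 MB → memory block 7 (remaining 123 MB)
44 MB → memory block 5 (remaining 157 MB)
58 MB → memory block 3 (remaining 116 MB)
77 MB → memory block 5 (remaining 80 MB)
141 MB → memory block 8 (remaining 371 MB)
102 MB → memory block 8 (remaining 269 MB)
Final memory blocks: [86,353] [81,375] [267,71,58] [278,147] [311,44,77] [288,117] [300,89] [141,102].

8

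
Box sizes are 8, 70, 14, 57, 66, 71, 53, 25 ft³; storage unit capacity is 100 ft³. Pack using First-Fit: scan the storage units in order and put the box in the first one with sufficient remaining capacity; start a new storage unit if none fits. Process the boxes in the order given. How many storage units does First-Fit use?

Put 8 ft³ in storage unit 1; 92 ft³ remain.
Put 70 ft³ in storage unit 1; 22 ft³ remain.
Put 14 ft³ in storage unit 1; 8 ft³ remain.
Put 57 ft³ in storage unit 2; 43 ft³ remain.
Put 66 ft³ in storage unit 3; 34 ft³ remain.
Put 71 ft³ in storage unit 4; 29 ft³ remain.
Put 53 ft³ in storage unit 5; 47 ft³ remain.
Put 25 ft³ in storage unit 2; 18 ft³ remain.
Final storage units: [8,70,14] [57,25] [66] [71] [53].

5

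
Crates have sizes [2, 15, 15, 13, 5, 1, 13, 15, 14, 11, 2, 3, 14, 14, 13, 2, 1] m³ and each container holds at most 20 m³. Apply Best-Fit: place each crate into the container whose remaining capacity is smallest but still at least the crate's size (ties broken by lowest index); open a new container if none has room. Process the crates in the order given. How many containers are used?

2 m³ → container 1 (remaining 18 m³)
15 m³ → container 1 (remaining 3 m³)
15 m³ → container 2 (remaining 5 m³)
13 m³ → container 3 (remaining 7 m³)
5 m³ → container 2 (remaining 0 m³)
1 m³ → container 1 (remaining 2 m³)
13 m³ → container 4 (remaining 7 m³)
15 m³ → container 5 (remaining 5 m³)
14 m³ → container 6 (remaining 6 m³)
11 m³ → container 7 (remaining 9 m³)
2 m³ → container 1 (remaining 0 m³)
3 m³ → container 5 (remaining 2 m³)
14 m³ → container 8 (remaining 6 m³)
14 m³ → container 9 (remaining 6 m³)
13 m³ → container 10 (remaining 7 m³)
2 m³ → container 5 (remaining 0 m³)
1 m³ → container 6 (remaining 5 m³)

10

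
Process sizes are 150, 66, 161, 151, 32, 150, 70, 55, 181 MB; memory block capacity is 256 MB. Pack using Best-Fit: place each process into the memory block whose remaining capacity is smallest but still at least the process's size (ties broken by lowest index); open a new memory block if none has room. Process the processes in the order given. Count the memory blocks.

150 MB → memory block 1 (remaining 106 MB)
66 MB → memory block 1 (remaining 40 MB)
161 MB → memory block 2 (remaining 95 MB)
151 MB → memory block 3 (remaining 105 MB)
32 MB → memory block 1 (remaining 8 MB)
150 MB → memory block 4 (remaining 106 MB)
70 MB → memory block 2 (remaining 25 MB)
55 MB → memory block 3 (remaining 50 MB)
181 MB → memory block 5 (remaining 75 MB)
Final memory blocks: [150,66,32] [161,70] [151,55] [150] [181].

5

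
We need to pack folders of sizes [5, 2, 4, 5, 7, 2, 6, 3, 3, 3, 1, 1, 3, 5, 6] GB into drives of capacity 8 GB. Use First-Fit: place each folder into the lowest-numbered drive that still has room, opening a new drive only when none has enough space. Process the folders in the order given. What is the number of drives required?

drive 1: place 5 GB, 3 GB left
drive 1: place 2 GB, 1 GB left
drive 2: place 4 GB, 4 GB left
drive 3: place 5 GB, 3 GB left
drive 4: place 7 GB, 1 GB left
drive 2: place 2 GB, 2 GB left
drive 5: place 6 GB, 2 GB left
drive 3: place 3 GB, 0 GB left
drive 6: place 3 GB, 5 GB left
drive 6: place 3 GB, 2 GB left
drive 1: place 1 GB, 0 GB left
drive 2: place 1 GB, 1 GB left
drive 7: place 3 GB, 5 GB left
drive 7: place 5 GB, 0 GB left
drive 8: place 6 GB, 2 GB left
Final drives: [5,2,1] [4,2,1] [5,3] [7] [6] [3,3] [3,5] [6].

8 drives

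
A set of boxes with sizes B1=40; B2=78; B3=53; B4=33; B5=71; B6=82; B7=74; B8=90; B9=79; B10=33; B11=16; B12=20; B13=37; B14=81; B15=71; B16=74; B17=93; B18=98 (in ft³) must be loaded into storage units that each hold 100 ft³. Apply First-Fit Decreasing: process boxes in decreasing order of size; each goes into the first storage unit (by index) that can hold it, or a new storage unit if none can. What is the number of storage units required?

Sorted descending: 98, 93, 90, 82, 81, 79, 78, 74, 74, 71, 71, 53, 40, 37, 33, 33, 20, 16.
Put 98 ft³ in storage unit 1; 2 ft³ remain.
Put 93 ft³ in storage unit 2; 7 ft³ remain.
Put 90 ft³ in storage unit 3; 10 ft³ remain.
Put 82 ft³ in storage unit 4; 18 ft³ remain.
Put 81 ft³ in storage unit 5; 19 ft³ remain.
Put 79 ft³ in storage unit 6; 21 ft³ remain.
Put 78 ft³ in storage unit 7; 22 ft³ remain.
Put 74 ft³ in storage unit 8; 26 ft³ remain.
Put 74 ft³ in storage unit 9; 26 ft³ remain.
Put 71 ft³ in storage unit 10; 29 ft³ remain.
Put 71 ft³ in storage unit 11; 29 ft³ remain.
Put 53 ft³ in storage unit 12; 47 ft³ remain.
Put 40 ft³ in storage unit 12; 7 ft³ remain.
Put 37 ft³ in storage unit 13; 63 ft³ remain.
Put 33 ft³ in storage unit 13; 30 ft³ remain.
Put 33 ft³ in storage unit 14; 67 ft³ remain.
Put 20 ft³ in storage unit 6; 1 ft³ remain.
Put 16 ft³ in storage unit 4; 2 ft³ remain.

14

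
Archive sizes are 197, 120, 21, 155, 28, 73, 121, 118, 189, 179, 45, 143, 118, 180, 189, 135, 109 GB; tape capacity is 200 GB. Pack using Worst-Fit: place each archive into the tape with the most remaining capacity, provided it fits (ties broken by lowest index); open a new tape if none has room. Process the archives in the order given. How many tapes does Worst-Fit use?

tape 1: place 197 GB, 3 GB left
tape 2: place 120 GB, 80 GB left
tape 2: place 21 GB, 59 GB left
tape 3: place 155 GB, 45 GB left
tape 2: place 28 GB, 31 GB left
tape 4: place 73 GB, 127 GB left
tape 4: place 121 GB, 6 GB left
tape 5: place 118 GB, 82 GB left
tape 6: place 189 GB, 11 GB left
tape 7: place 179 GB, 21 GB left
tape 5: place 45 GB, 37 GB left
tape 8: place 143 GB, 57 GB left
tape 9: place 118 GB, 82 GB left
tape 10: place 180 GB, 20 GB left
tape 11: place 189 GB, 11 GB left
tape 12: place 135 GB, 65 GB left
tape 13: place 109 GB, 91 GB left
Final tapes: [197] [120,21,28] [155] [73,121] [118,45] [189] [179] [143] [118] [180] [189] [135] [109].

13 tapes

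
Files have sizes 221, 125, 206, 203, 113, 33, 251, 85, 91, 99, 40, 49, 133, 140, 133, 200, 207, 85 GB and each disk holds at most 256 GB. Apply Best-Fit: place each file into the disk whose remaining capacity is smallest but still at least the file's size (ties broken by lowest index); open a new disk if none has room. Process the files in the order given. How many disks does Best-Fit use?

Put 221 GB in disk 1; 35 GB remain.
Put 125 GB in disk 2; 131 GB remain.
Put 206 GB in disk 3; 50 GB remain.
Put 203 GB in disk 4; 53 GB remain.
Put 113 GB in disk 2; 18 GB remain.
Put 33 GB in disk 1; 2 GB remain.
Put 251 GB in disk 5; 5 GB remain.
Put 85 GB in disk 6; 171 GB remain.
Put 91 GB in disk 6; 80 GB remain.
Put 99 GB in disk 7; 157 GB remain.
Put 40 GB in disk 3; 10 GB remain.
Put 49 GB in disk 4; 4 GB remain.
Put 133 GB in disk 7; 24 GB remain.
Put 140 GB in disk 8; 116 GB remain.
Put 133 GB in disk 9; 123 GB remain.
Put 200 GB in disk 10; 56 GB remain.
Put 207 GB in disk 11; 49 GB remain.
Put 85 GB in disk 8; 31 GB remain.

11 disks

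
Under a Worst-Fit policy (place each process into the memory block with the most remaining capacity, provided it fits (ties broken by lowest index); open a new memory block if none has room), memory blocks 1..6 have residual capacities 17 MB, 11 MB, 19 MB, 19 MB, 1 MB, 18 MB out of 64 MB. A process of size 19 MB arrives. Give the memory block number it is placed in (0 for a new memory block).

3

Memory blocks with room: memory block 3 (19 MB), memory block 4 (19 MB).
Most room is memory block 3 with 19 MB free.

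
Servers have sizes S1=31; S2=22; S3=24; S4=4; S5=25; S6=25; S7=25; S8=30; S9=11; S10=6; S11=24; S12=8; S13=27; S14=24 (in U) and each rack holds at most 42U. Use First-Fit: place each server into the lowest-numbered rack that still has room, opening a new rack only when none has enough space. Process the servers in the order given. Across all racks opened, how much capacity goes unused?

134

S1 (31U) → rack 1 (remaining 11U)
S2 (22U) → rack 2 (remaining 20U)
S3 (24U) → rack 3 (remaining 18U)
S4 (4U) → rack 1 (remaining 7U)
S5 (25U) → rack 4 (remaining 17U)
S6 (25U) → rack 5 (remaining 17U)
S7 (25U) → rack 6 (remaining 17U)
S8 (30U) → rack 7 (remaining 12U)
S9 (11U) → rack 2 (remaining 9U)
S10 (6U) → rack 1 (remaining 1U)
S11 (24U) → rack 8 (remaining 18U)
S12 (8U) → rack 2 (remaining 1U)
S13 (27U) → rack 9 (remaining 15U)
S14 (24U) → rack 10 (remaining 18U)
10 racks × 42U = 420U; used 286U; unused 134U.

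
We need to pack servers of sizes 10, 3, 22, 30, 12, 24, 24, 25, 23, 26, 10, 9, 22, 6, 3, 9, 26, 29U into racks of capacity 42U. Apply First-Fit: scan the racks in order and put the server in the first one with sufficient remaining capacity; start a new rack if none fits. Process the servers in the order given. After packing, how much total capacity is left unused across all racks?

107

10U → rack 1 (remaining 32U)
3U → rack 1 (remaining 29U)
22U → rack 1 (remaining 7U)
30U → rack 2 (remaining 12U)
12U → rack 2 (remaining 0U)
24U → rack 3 (remaining 18U)
24U → rack 4 (remaining 18U)
25U → rack 5 (remaining 17U)
23U → rack 6 (remaining 19U)
26U → rack 7 (remaining 16U)
10U → rack 3 (remaining 8U)
9U → rack 4 (remaining 9U)
22U → rack 8 (remaining 20U)
6U → rack 1 (remaining 1U)
3U → rack 3 (remaining 5U)
9U → rack 4 (remaining 0U)
26U → rack 9 (remaining 16U)
29U → rack 10 (remaining 13U)
10 racks × 42U = 420U; used 313U; unused 107U.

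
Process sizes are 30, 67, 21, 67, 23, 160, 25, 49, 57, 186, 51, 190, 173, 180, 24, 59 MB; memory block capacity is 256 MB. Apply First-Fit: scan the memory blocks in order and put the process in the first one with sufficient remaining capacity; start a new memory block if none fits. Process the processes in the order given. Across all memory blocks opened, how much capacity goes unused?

30 MB → memory block 1 (remaining 226 MB)
67 MB → memory block 1 (remaining 159 MB)
21 MB → memory block 1 (remaining 138 MB)
67 MB → memory block 1 (remaining 71 MB)
23 MB → memory block 1 (remaining 48 MB)
160 MB → memory block 2 (remaining 96 MB)
25 MB → memory block 1 (remaining 23 MB)
49 MB → memory block 2 (remaining 47 MB)
57 MB → memory block 3 (remaining 199 MB)
186 MB → memory block 3 (remaining 13 MB)
51 MB → memory block 4 (remaining 205 MB)
190 MB → memory block 4 (remaining 15 MB)
173 MB → memory block 5 (remaining 83 MB)
180 MB → memory block 6 (remaining 76 MB)
24 MB → memory block 2 (remaining 23 MB)
59 MB → memory block 5 (remaining 24 MB)
6 memory blocks × 256 MB = 1536 MB; used 1362 MB; unused 174 MB.

174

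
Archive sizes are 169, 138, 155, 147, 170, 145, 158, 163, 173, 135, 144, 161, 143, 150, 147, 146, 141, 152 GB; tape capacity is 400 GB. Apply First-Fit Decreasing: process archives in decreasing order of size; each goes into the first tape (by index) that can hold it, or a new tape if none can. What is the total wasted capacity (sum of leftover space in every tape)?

863

Sorted descending: 173, 170, 169, 163, 161, 158, 155, 152, 150, 147, 147, 146, 145, 144, 143, 141, 138, 135.
tape 1: place 173 GB, 227 GB left
tape 1: place 170 GB, 57 GB left
tape 2: place 169 GB, 231 GB left
tape 2: place 163 GB, 68 GB left
tape 3: place 161 GB, 239 GB left
tape 3: place 158 GB, 81 GB left
tape 4: place 155 GB, 245 GB left
tape 4: place 152 GB, 93 GB left
tape 5: place 150 GB, 250 GB left
tape 5: place 147 GB, 103 GB left
tape 6: place 147 GB, 253 GB left
tape 6: place 146 GB, 107 GB left
tape 7: place 145 GB, 255 GB left
tape 7: place 144 GB, 111 GB left
tape 8: place 143 GB, 257 GB left
tape 8: place 141 GB, 116 GB left
tape 9: place 138 GB, 262 GB left
tape 9: place 135 GB, 127 GB left
9 tapes × 400 GB = 3600 GB; used 2737 GB; unused 863 GB.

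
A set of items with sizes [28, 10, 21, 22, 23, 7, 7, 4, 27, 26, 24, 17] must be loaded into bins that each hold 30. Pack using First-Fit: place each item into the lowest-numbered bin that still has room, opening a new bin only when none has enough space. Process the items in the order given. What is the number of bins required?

9

Put 28 in bin 1; 2 remain.
Put 10 in bin 2; 20 remain.
Put 21 in bin 3; 9 remain.
Put 22 in bin 4; 8 remain.
Put 23 in bin 5; 7 remain.
Put 7 in bin 2; 13 remain.
Put 7 in bin 2; 6 remain.
Put 4 in bin 2; 2 remain.
Put 27 in bin 6; 3 remain.
Put 26 in bin 7; 4 remain.
Put 24 in bin 8; 6 remain.
Put 17 in bin 9; 13 remain.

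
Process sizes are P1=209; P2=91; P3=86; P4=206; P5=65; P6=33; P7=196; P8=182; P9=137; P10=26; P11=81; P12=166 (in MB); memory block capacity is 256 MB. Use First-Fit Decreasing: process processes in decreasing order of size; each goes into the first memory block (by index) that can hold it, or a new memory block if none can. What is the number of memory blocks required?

7 memory blocks

Sorted descending: 209, 206, 196, 182, 166, 137, 91, 86, 81, 65, 33, 26.
Put 209 MB in memory block 1; 47 MB remain.
Put 206 MB in memory block 2; 50 MB remain.
Put 196 MB in memory block 3; 60 MB remain.
Put 182 MB in memory block 4; 74 MB remain.
Put 166 MB in memory block 5; 90 MB remain.
Put 137 MB in memory block 6; 119 MB remain.
Put 91 MB in memory block 6; 28 MB remain.
Put 86 MB in memory block 5; 4 MB remain.
Put 81 MB in memory block 7; 175 MB remain.
Put 65 MB in memory block 4; 9 MB remain.
Put 33 MB in memory block 1; 14 MB remain.
Put 26 MB in memory block 2; 24 MB remain.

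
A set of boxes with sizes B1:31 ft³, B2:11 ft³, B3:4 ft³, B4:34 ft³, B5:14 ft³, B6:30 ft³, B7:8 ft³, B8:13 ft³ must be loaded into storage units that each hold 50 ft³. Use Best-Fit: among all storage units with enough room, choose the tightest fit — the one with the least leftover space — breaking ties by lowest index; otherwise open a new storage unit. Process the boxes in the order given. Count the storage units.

4 storage units

B1 (31 ft³) → storage unit 1 (remaining 19 ft³)
B2 (11 ft³) → storage unit 1 (remaining 8 ft³)
B3 (4 ft³) → storage unit 1 (remaining 4 ft³)
B4 (34 ft³) → storage unit 2 (remaining 16 ft³)
B5 (14 ft³) → storage unit 2 (remaining 2 ft³)
B6 (30 ft³) → storage unit 3 (remaining 20 ft³)
B7 (8 ft³) → storage unit 3 (remaining 12 ft³)
B8 (13 ft³) → storage unit 4 (remaining 37 ft³)
Final storage units: [31,11,4] [34,14] [30,8] [13].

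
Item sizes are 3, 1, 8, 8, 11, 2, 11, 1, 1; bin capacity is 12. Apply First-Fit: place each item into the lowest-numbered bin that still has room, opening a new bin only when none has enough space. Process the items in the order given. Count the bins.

4 bins

Put 3 in bin 1; 9 remain.
Put 1 in bin 1; 8 remain.
Put 8 in bin 1; 0 remain.
Put 8 in bin 2; 4 remain.
Put 11 in bin 3; 1 remain.
Put 2 in bin 2; 2 remain.
Put 11 in bin 4; 1 remain.
Put 1 in bin 2; 1 remain.
Put 1 in bin 2; 0 remain.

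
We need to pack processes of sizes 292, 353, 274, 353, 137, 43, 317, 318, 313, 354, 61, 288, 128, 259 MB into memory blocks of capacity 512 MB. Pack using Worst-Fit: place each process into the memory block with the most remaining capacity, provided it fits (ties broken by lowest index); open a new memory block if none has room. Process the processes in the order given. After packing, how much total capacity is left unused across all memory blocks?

1630

292 MB → memory block 1 (remaining 220 MB)
353 MB → memory block 2 (remaining 159 MB)
274 MB → memory block 3 (remaining 238 MB)
353 MB → memory block 4 (remaining 159 MB)
137 MB → memory block 3 (remaining 101 MB)
43 MB → memory block 1 (remaining 177 MB)
317 MB → memory block 5 (remaining 195 MB)
318 MB → memory block 6 (remaining 194 MB)
313 MB → memory block 7 (remaining 199 MB)
354 MB → memory block 8 (remaining 158 MB)
61 MB → memory block 7 (remaining 138 MB)
288 MB → memory block 9 (remaining 224 MB)
128 MB → memory block 9 (remaining 96 MB)
259 MB → memory block 10 (remaining 253 MB)
10 memory blocks × 512 MB = 5120 MB; used 3490 MB; unused 1630 MB.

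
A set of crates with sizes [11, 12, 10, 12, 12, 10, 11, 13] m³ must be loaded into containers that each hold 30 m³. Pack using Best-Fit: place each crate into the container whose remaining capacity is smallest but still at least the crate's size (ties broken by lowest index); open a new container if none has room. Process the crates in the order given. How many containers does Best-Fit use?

Put 11 m³ in container 1; 19 m³ remain.
Put 12 m³ in container 1; 7 m³ remain.
Put 10 m³ in container 2; 20 m³ remain.
Put 12 m³ in container 2; 8 m³ remain.
Put 12 m³ in container 3; 18 m³ remain.
Put 10 m³ in container 3; 8 m³ remain.
Put 11 m³ in container 4; 19 m³ remain.
Put 13 m³ in container 4; 6 m³ remain.
Final containers: [11,12] [10,12] [12,10] [11,13].

4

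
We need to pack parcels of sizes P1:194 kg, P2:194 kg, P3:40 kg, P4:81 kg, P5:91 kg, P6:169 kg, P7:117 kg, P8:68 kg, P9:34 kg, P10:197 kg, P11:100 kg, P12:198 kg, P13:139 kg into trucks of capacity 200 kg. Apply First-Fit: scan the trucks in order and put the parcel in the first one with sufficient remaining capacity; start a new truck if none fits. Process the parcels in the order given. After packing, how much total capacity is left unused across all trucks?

Put P1 (194 kg) in truck 1; 6 kg remain.
Put P2 (194 kg) in truck 2; 6 kg remain.
Put P3 (40 kg) in truck 3; 160 kg remain.
Put P4 (81 kg) in truck 3; 79 kg remain.
Put P5 (91 kg) in truck 4; 109 kg remain.
Put P6 (169 kg) in truck 5; 31 kg remain.
Put P7 (117 kg) in truck 6; 83 kg remain.
Put P8 (68 kg) in truck 3; 11 kg remain.
Put P9 (34 kg) in truck 4; 75 kg remain.
Put P10 (197 kg) in truck 7; 3 kg remain.
Put P11 (100 kg) in truck 8; 100 kg remain.
Put P12 (198 kg) in truck 9; 2 kg remain.
Put P13 (139 kg) in truck 10; 61 kg remain.
10 trucks × 200 kg = 2000 kg; used 1622 kg; unused 378 kg.

378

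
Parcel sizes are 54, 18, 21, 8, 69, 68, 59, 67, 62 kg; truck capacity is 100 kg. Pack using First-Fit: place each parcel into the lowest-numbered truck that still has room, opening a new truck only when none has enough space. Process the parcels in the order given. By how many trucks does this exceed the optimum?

0

First-Fit: [54,18,21] [8,69] [68] [59] [67] [62] → 6 trucks.
6 parcels exceed 50 kg (half the capacity), and no two of those can share a truck, so at least 6 trucks are needed.
So 6 is already optimal.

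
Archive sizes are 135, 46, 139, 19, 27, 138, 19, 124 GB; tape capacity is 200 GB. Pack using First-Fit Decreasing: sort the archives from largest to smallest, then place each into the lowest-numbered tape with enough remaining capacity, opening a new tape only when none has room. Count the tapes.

Sorted descending: 139, 138, 135, 124, 46, 27, 19, 19.
Put 139 GB in tape 1; 61 GB remain.
Put 138 GB in tape 2; 62 GB remain.
Put 135 GB in tape 3; 65 GB remain.
Put 124 GB in tape 4; 76 GB remain.
Put 46 GB in tape 1; 15 GB remain.
Put 27 GB in tape 2; 35 GB remain.
Put 19 GB in tape 2; 16 GB remain.
Put 19 GB in tape 3; 46 GB remain.
Final tapes: [139,46] [138,27,19] [135,19] [124].

4 tapes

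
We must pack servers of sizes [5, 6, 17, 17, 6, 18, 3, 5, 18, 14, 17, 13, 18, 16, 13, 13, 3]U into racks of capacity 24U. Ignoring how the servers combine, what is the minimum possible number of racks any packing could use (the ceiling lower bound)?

9

Total size = 5 + 6 + 17 + 17 + 6 + 18 + 3 + 5 + 18 + 14 + 17 + 13 + 18 + 16 + 13 + 13 + 3 = 202U.
⌈202 / 24⌉ = 9.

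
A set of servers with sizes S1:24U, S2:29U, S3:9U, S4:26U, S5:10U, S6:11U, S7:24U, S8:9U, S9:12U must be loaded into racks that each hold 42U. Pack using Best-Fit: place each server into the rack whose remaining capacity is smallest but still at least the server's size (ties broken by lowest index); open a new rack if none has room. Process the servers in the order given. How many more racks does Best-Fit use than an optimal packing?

1

Best-Fit: [24,11] [29,9] [26,10] [24,9] [12] → 5 racks.
Total size 154U; any packing needs at least ⌈154/42⌉ = 4 racks.
An optimal packing achieves that bound: [29,12] [26,11] [24,10] [24,9,9] → 4 racks.
Excess: 5 − 4 = 1.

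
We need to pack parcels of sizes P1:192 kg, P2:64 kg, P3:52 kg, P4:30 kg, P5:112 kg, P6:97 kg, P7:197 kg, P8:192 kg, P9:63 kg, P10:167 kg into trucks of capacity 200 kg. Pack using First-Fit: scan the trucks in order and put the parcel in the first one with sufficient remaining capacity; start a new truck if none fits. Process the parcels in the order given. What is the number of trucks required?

7

P1 (192 kg) → truck 1 (remaining 8 kg)
P2 (64 kg) → truck 2 (remaining 136 kg)
P3 (52 kg) → truck 2 (remaining 84 kg)
P4 (30 kg) → truck 2 (remaining 54 kg)
P5 (112 kg) → truck 3 (remaining 88 kg)
P6 (97 kg) → truck 4 (remaining 103 kg)
P7 (197 kg) → truck 5 (remaining 3 kg)
P8 (192 kg) → truck 6 (remaining 8 kg)
P9 (63 kg) → truck 3 (remaining 25 kg)
P10 (167 kg) → truck 7 (remaining 33 kg)
Final trucks: [192] [64,52,30] [112,63] [97] [197] [192] [167].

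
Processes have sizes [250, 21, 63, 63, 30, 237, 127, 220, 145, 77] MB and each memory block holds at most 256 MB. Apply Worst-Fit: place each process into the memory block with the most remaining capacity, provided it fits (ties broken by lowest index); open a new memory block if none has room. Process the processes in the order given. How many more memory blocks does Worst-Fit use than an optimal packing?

Worst-Fit: [250] [21,63,63,30] [237] [127,77] [220] [145] → 6 memory blocks.
Total size 1233 MB; any packing needs at least ⌈1233/256⌉ = 5 memory blocks.
An optimal packing achieves that bound: [250] [237] [220,30] [145,77,21] [127,63,63] → 5 memory blocks.
Excess: 6 − 5 = 1.

1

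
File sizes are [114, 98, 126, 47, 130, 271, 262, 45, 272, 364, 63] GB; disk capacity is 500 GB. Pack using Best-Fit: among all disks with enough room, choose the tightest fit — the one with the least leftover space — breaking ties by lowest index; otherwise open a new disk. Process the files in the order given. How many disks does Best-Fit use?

disk 1: place 114 GB, 386 GB left
disk 1: place 98 GB, 288 GB left
disk 1: place 126 GB, 162 GB left
disk 1: place 47 GB, 115 GB left
disk 2: place 130 GB, 370 GB left
disk 2: place 271 GB, 99 GB left
disk 3: place 262 GB, 238 GB left
disk 2: place 45 GB, 54 GB left
disk 4: place 272 GB, 228 GB left
disk 5: place 364 GB, 136 GB left
disk 1: place 63 GB, 52 GB left
Final disks: [114,98,126,47,63] [130,271,45] [262] [272] [364].

5 disks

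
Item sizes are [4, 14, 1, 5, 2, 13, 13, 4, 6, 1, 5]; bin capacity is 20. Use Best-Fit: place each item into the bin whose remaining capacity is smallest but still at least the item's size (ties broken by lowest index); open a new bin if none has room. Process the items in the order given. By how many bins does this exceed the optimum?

0

Best-Fit: [4,14,1,1] [5,2,13] [13,4] [6,5] → 4 bins.
Total size 68; any packing needs at least ⌈68/20⌉ = 4 bins.
So 4 is already optimal.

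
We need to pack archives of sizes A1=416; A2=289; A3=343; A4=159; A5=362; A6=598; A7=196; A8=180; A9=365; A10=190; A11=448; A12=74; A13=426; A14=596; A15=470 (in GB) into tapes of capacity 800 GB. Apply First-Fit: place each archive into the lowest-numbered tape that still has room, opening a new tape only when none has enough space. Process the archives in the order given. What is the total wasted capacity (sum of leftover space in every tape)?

Put A1 (416 GB) in tape 1; 384 GB remain.
Put A2 (289 GB) in tape 1; 95 GB remain.
Put A3 (343 GB) in tape 2; 457 GB remain.
Put A4 (159 GB) in tape 2; 298 GB remain.
Put A5 (362 GB) in tape 3; 438 GB remain.
Put A6 (598 GB) in tape 4; 202 GB remain.
Put A7 (196 GB) in tape 2; 102 GB remain.
Put A8 (180 GB) in tape 3; 258 GB remain.
Put A9 (365 GB) in tape 5; 435 GB remain.
Put A10 (190 GB) in tape 3; 68 GB remain.
Put A11 (448 GB) in tape 6; 352 GB remain.
Put A12 (74 GB) in tape 1; 21 GB remain.
Put A13 (426 GB) in tape 5; 9 GB remain.
Put A14 (596 GB) in tape 7; 204 GB remain.
Put A15 (470 GB) in tape 8; 330 GB remain.
8 tapes × 800 GB = 6400 GB; used 5112 GB; unused 1288 GB.

1288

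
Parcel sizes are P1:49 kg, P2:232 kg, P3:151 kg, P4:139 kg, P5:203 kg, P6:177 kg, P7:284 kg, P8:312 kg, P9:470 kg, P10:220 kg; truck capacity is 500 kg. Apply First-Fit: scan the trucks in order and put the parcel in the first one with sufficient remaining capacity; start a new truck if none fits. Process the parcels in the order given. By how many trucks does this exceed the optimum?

1

First-Fit: [49,232,151] [139,203] [177,284] [312] [470] [220] → 6 trucks.
Total size 2237 kg; any packing needs at least ⌈2237/500⌉ = 5 trucks.
An optimal packing achieves that bound: [470] [312,177] [284,203] [232,220] [151,139,49] → 5 trucks.
Excess: 6 − 5 = 1.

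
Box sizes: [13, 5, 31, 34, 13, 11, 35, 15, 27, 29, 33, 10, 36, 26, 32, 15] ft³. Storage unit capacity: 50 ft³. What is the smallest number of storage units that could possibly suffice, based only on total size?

Total size = 13 + 5 + 31 + 34 + 13 + 11 + 35 + 15 + 27 + 29 + 33 + 10 + 36 + 26 + 32 + 15 = 365 ft³.
⌈365 / 50⌉ = 8.

8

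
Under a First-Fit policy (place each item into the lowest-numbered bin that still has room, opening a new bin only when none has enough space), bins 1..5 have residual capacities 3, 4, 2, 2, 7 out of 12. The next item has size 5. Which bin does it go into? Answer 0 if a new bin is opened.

5

Bins with room: bin 5 (7).
The first with room is bin 5.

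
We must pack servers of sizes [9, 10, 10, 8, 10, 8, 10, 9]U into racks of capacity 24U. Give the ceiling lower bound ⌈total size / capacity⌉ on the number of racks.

4 racks

Total size = 9 + 10 + 10 + 8 + 10 + 8 + 10 + 9 = 74U.
⌈74 / 24⌉ = 4.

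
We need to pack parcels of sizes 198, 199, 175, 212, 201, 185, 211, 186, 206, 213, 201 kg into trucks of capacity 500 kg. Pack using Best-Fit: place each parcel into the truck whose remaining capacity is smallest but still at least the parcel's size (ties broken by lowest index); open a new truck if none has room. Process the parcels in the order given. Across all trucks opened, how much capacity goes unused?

813

truck 1: place 198 kg, 302 kg left
truck 1: place 199 kg, 103 kg left
truck 2: place 175 kg, 325 kg left
truck 2: place 212 kg, 113 kg left
truck 3: place 201 kg, 299 kg left
truck 3: place 185 kg, 114 kg left
truck 4: place 211 kg, 289 kg left
truck 4: place 186 kg, 103 kg left
truck 5: place 206 kg, 294 kg left
truck 5: place 213 kg, 81 kg left
truck 6: place 201 kg, 299 kg left
6 trucks × 500 kg = 3000 kg; used 2187 kg; unused 813 kg.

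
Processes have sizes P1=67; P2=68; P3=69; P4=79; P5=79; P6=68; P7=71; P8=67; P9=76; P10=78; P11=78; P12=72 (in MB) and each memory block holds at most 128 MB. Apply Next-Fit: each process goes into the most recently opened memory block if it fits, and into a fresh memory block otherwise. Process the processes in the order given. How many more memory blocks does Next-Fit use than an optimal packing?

Next-Fit: [67] [68] [69] [79] [79] [68] [71] [67] [76] [78] [78] [72] → 12 memory blocks.
12 processes exceed 64 MB (half the capacity), and no two of those can share a memory block, so at least 12 memory blocks are needed.
So 12 is already optimal.

0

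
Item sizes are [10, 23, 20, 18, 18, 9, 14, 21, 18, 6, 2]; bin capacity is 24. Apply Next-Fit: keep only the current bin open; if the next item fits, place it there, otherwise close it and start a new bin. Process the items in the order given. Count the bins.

10 → bin 1 (remaining 14)
23 → bin 2 (remaining 1)
20 → bin 3 (remaining 4)
18 → bin 4 (remaining 6)
18 → bin 5 (remaining 6)
9 → bin 6 (remaining 15)
14 → bin 6 (remaining 1)
21 → bin 7 (remaining 3)
18 → bin 8 (remaining 6)
6 → bin 8 (remaining 0)
2 → bin 9 (remaining 22)
Final bins: [10] [23] [20] [18] [18] [9,14] [21] [18,6] [2].

9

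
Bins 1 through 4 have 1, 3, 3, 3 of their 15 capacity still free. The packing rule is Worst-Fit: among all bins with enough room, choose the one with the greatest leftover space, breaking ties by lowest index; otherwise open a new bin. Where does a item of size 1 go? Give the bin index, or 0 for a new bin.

2

Bins with room: bin 1 (1), bin 2 (3), bin 3 (3), bin 4 (3).
Most room is bin 2 with 3 free.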